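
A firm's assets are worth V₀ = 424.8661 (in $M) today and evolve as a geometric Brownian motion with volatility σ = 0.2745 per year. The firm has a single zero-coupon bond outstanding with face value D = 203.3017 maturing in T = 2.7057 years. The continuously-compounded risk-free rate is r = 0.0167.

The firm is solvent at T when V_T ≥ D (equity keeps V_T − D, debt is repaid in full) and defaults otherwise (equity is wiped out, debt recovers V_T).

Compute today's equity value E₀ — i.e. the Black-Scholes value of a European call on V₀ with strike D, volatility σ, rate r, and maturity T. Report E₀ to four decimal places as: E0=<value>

E0=232.6955

d₁ = [ln(V₀/D) + (r + σ²/2)T] / (σ√T)
   = [ln(424.8661/203.3017) + (0.0167 + 0.5·0.2745²)·2.7057] / (0.2745·√2.7057)
   = [0.737083 + 0.147123] / 0.451525 = 1.958264
d₂ = d₁ − σ√T = 1.958264 − 0.451525 = 1.506738
N(d₁) = 0.974900,  N(d₂) = 0.934061,  e^(−rT) = 0.955820
E₀ = V₀·N(d₁) − D·e^(−rT)·N(d₂)
   = 424.8661·0.974900 − 203.3017·0.955820·0.934061 = 232.695470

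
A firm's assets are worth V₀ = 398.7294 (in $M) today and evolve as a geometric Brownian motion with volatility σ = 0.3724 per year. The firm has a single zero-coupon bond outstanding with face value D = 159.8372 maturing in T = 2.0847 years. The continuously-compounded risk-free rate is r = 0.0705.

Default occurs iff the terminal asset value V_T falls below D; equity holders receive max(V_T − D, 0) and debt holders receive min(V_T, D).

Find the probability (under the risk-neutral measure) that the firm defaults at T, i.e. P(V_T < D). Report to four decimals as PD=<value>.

PD=0.0441

d₁ = [ln(V₀/D) + (r + σ²/2)T] / (σ√T)
   = [ln(398.7294/159.8372) + (0.0705 + 0.5·0.3724²)·2.0847] / (0.3724·√2.0847)
   = [0.914127 + 0.291526] / 0.537689 = 2.242286
d₂ = d₁ − σ√T = 2.242286 − 0.537689 = 1.704597
risk-neutral PD = N(−d₂) = N(-1.704597) = 0.044135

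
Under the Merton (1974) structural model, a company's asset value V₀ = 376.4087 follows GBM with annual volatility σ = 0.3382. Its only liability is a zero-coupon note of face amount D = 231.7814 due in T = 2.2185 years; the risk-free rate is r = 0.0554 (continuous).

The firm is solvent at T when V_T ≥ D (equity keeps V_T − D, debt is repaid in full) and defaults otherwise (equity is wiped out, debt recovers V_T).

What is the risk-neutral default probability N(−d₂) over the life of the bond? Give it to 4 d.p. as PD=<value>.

PD=0.1699

d₁ = [ln(V₀/D) + (r + σ²/2)T] / (σ√T)
   = [ln(376.4087/231.7814) + (0.0554 + 0.5·0.3382²)·2.2185] / (0.3382·√2.2185)
   = [0.484881 + 0.249780] / 0.503736 = 1.458423
d₂ = d₁ − σ√T = 1.458423 − 0.503736 = 0.954687
risk-neutral PD = N(−d₂) = N(-0.954687) = 0.169868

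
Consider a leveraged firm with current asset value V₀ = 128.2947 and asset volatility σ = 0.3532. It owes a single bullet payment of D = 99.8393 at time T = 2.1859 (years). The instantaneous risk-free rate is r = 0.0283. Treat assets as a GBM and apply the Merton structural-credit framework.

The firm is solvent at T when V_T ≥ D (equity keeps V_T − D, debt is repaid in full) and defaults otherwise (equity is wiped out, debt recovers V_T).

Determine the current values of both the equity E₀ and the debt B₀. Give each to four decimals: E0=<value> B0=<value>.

d₁ = [ln(V₀/D) + (r + σ²/2)T] / (σ√T)
   = [ln(128.2947/99.8393) + (0.0283 + 0.5·0.3532²)·2.1859] / (0.3532·√2.1859)
   = [0.250768 + 0.198207] / 0.522199 = 0.859778
d₂ = d₁ − σ√T = 0.859778 − 0.522199 = 0.337579
N(d₁) = 0.805044,  N(d₂) = 0.632160,  e^(−rT) = 0.940014
E₀ = V₀·N(d₁) − D·e^(−rT)·N(d₂)
   = 128.2947·0.805044 − 99.8393·0.940014·0.632160 = 43.954525
B₀ = V₀ − E₀ = 128.2947 − 43.954525 = 84.340175

E0=43.9545 B0=84.3402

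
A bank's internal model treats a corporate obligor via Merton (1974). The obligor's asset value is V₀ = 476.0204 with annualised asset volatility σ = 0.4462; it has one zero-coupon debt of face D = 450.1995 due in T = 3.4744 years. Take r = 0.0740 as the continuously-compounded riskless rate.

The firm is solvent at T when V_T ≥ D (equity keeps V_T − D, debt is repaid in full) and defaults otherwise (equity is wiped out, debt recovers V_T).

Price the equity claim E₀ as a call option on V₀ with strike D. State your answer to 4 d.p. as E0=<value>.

d₁ = [ln(V₀/D) + (r + σ²/2)T] / (σ√T)
   = [ln(476.0204/450.1995) + (0.0740 + 0.5·0.4462²)·3.4744] / (0.4462·√3.4744)
   = [0.055770 + 0.602972] / 0.831705 = 0.792038
d₂ = d₁ − σ√T = 0.792038 − 0.831705 = -0.039667
N(d₁) = 0.785831,  N(d₂) = 0.484179,  e^(−rT) = 0.773287
E₀ = V₀·N(d₁) − D·e^(−rT)·N(d₂)
   = 476.0204·0.785831 − 450.1995·0.773287·0.484179 = 205.512606

E0=205.5126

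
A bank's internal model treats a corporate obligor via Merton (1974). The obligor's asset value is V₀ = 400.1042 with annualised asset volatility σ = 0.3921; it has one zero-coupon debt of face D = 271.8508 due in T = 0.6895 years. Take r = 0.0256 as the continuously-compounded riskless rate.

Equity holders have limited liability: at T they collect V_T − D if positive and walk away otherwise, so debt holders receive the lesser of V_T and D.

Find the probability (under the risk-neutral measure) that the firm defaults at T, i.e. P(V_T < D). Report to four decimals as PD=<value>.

PD=0.1404

d₁ = [ln(V₀/D) + (r + σ²/2)T] / (σ√T)
   = [ln(400.1042/271.8508) + (0.0256 + 0.5·0.3921²)·0.6895] / (0.3921·√0.6895)
   = [0.386472 + 0.070654] / 0.325585 = 1.404014
d₂ = d₁ − σ√T = 1.404014 − 0.325585 = 1.078429
risk-neutral PD = N(−d₂) = N(-1.078429) = 0.140421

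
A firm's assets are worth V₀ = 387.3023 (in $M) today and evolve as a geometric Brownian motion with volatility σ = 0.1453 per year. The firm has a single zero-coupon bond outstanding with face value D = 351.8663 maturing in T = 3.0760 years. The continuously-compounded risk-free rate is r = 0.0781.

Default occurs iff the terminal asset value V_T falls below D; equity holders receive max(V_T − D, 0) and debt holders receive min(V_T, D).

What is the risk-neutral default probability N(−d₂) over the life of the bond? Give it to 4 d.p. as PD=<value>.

d₁ = [ln(V₀/D) + (r + σ²/2)T] / (σ√T)
   = [ln(387.3023/351.8663) + (0.0781 + 0.5·0.1453²)·3.0760] / (0.1453·√3.0760)
   = [0.095954 + 0.272706] / 0.254835 = 1.446664
d₂ = d₁ − σ√T = 1.446664 − 0.254835 = 1.191829
risk-neutral PD = N(−d₂) = N(-1.191829) = 0.116664

PD=0.1167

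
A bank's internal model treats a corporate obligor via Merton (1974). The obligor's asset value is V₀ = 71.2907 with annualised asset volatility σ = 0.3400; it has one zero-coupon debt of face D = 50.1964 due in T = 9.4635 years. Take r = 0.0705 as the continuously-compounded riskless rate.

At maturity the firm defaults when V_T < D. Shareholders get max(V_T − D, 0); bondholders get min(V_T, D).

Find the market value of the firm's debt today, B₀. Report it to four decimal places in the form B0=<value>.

B0=22.1525

d₁ = [ln(V₀/D) + (r + σ²/2)T] / (σ√T)
   = [ln(71.2907/50.1964) + (0.0705 + 0.5·0.3400²)·9.4635] / (0.3400·√9.4635)
   = [0.350823 + 1.214167] / 1.045935 = 1.496259
d₂ = d₁ − σ√T = 1.496259 − 1.045935 = 0.450323
N(d₁) = 0.932707,  N(d₂) = 0.673761,  e^(−rT) = 0.513155
E₀ = V₀·N(d₁) − D·e^(−rT)·N(d₂)
   = 71.2907·0.932707 − 50.1964·0.513155·0.673761 = 49.138211
B₀ = V₀ − E₀ = 71.2907 − 49.138211 = 22.152489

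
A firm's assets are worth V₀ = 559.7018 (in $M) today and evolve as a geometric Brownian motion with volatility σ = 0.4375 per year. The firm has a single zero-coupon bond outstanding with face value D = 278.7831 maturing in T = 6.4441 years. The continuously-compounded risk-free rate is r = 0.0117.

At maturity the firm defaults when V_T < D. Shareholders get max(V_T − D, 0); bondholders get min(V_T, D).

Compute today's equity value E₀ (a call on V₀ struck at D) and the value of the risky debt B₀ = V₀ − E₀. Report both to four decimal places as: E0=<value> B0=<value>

E0=356.9700 B0=202.7318

d₁ = [ln(V₀/D) + (r + σ²/2)T] / (σ√T)
   = [ln(559.7018/278.7831) + (0.0117 + 0.5·0.4375²)·6.4441] / (0.4375·√6.4441)
   = [0.696970 + 0.692116] / 1.110604 = 1.250749
d₂ = d₁ − σ√T = 1.250749 − 1.110604 = 0.140145
N(d₁) = 0.894487,  N(d₂) = 0.555727,  e^(−rT) = 0.927376
E₀ = V₀·N(d₁) − D·e^(−rT)·N(d₂)
   = 559.7018·0.894487 − 278.7831·0.927376·0.555727 = 356.969994
B₀ = V₀ − E₀ = 559.7018 − 356.969994 = 202.731806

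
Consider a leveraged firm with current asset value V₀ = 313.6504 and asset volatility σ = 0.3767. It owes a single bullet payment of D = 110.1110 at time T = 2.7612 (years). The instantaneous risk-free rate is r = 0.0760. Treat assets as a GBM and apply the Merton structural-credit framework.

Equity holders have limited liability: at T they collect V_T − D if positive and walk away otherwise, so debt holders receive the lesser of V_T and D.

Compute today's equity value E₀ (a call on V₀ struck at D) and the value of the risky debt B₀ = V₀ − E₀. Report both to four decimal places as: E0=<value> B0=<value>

d₁ = [ln(V₀/D) + (r + σ²/2)T] / (σ√T)
   = [ln(313.6504/110.1110) + (0.0760 + 0.5·0.3767²)·2.7612] / (0.3767·√2.7612)
   = [1.046790 + 0.405762] / 0.625957 = 2.320530
d₂ = d₁ − σ√T = 2.320530 − 0.625957 = 1.694573
N(d₁) = 0.989844,  N(d₂) = 0.954922,  e^(−rT) = 0.810705
E₀ = V₀·N(d₁) − D·e^(−rT)·N(d₂)
   = 313.6504·0.989844 − 110.1110·0.810705·0.954922 = 225.221430
B₀ = V₀ − E₀ = 313.6504 − 225.221430 = 88.428970

E0=225.2214 B0=88.4290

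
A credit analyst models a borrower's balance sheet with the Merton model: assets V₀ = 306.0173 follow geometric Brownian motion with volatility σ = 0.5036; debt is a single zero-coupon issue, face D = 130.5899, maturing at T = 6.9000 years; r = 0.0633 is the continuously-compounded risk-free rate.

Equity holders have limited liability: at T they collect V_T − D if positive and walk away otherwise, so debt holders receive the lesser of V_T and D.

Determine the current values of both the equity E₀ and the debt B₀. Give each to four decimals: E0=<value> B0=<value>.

E0=237.8753 B0=68.1420

d₁ = [ln(V₀/D) + (r + σ²/2)T] / (σ√T)
   = [ln(306.0173/130.5899) + (0.0633 + 0.5·0.5036²)·6.9000] / (0.5036·√6.9000)
   = [0.851580 + 1.311735] / 1.322849 = 1.635345
d₂ = d₁ − σ√T = 1.635345 − 1.322849 = 0.312496
N(d₁) = 0.949012,  N(d₂) = 0.622668,  e^(−rT) = 0.646120
E₀ = V₀·N(d₁) − D·e^(−rT)·N(d₂)
   = 306.0173·0.949012 − 130.5899·0.646120·0.622668 = 237.875257
B₀ = V₀ − E₀ = 306.0173 − 237.875257 = 68.142043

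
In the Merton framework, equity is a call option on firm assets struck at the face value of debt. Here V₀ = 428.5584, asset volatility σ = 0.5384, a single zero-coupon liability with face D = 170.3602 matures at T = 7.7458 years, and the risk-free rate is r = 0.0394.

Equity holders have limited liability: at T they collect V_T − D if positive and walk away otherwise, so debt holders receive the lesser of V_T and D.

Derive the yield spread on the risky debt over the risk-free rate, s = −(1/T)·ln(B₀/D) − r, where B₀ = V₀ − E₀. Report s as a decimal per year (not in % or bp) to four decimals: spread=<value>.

spread=0.0411

d₁ = [ln(V₀/D) + (r + σ²/2)T] / (σ√T)
   = [ln(428.5584/170.3602) + (0.0394 + 0.5·0.5384²)·7.7458] / (0.5384·√7.7458)
   = [0.922512 + 1.427840] / 1.498436 = 1.568537
d₂ = d₁ − σ√T = 1.568537 − 1.498436 = 0.070101
N(d₁) = 0.941622,  N(d₂) = 0.527943,  e^(−rT) = 0.736987
E₀ = V₀·N(d₁) − D·e^(−rT)·N(d₂)
   = 428.5584·0.941622 − 170.3602·0.736987·0.527943 = 337.255006
B₀ = V₀ − E₀ = 428.5584 − 337.255006 = 91.303394
spread = −(1/T)·ln(B₀/D) − r = −(1/7.7458)·ln(91.303394/170.3602) − 0.0394 = 0.04112455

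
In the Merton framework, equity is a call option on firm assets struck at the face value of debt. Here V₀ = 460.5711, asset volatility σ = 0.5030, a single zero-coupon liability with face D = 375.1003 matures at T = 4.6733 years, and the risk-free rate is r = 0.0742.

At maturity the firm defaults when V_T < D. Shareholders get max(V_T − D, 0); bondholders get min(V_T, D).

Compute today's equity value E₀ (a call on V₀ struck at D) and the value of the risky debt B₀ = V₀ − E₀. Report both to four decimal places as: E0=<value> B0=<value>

E0=264.2920 B0=196.2791

d₁ = [ln(V₀/D) + (r + σ²/2)T] / (σ√T)
   = [ln(460.5711/375.1003) + (0.0742 + 0.5·0.5030²)·4.6733] / (0.5030·√4.6733)
   = [0.205274 + 0.937952] / 1.087376 = 1.051362
d₂ = d₁ − σ√T = 1.051362 − 1.087376 = -0.036014
N(d₁) = 0.853454,  N(d₂) = 0.485636,  e^(−rT) = 0.706976
E₀ = V₀·N(d₁) − D·e^(−rT)·N(d₂)
   = 460.5711·0.853454 − 375.1003·0.706976·0.485636 = 264.292019
B₀ = V₀ − E₀ = 460.5711 − 264.292019 = 196.279081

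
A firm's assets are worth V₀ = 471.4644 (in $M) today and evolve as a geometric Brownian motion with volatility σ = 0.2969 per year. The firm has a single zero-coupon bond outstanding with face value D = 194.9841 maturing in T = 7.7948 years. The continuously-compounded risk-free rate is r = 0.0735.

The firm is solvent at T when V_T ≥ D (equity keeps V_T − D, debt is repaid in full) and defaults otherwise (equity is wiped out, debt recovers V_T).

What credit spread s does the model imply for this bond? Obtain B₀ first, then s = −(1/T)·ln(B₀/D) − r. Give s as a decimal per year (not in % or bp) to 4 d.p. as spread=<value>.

spread=0.0033

d₁ = [ln(V₀/D) + (r + σ²/2)T] / (σ√T)
   = [ln(471.4644/194.9841) + (0.0735 + 0.5·0.2969²)·7.7948] / (0.2969·√7.7948)
   = [0.882926 + 0.916472] / 0.828920 = 2.170773
d₂ = d₁ − σ√T = 2.170773 − 0.828920 = 1.341853
N(d₁) = 0.985026,  N(d₂) = 0.910178,  e^(−rT) = 0.563878
E₀ = V₀·N(d₁) − D·e^(−rT)·N(d₂)
   = 471.4644·0.985026 − 194.9841·0.563878·0.910178 = 364.333077
B₀ = V₀ − E₀ = 471.4644 − 364.333077 = 107.131323
spread = −(1/T)·ln(B₀/D) − r = −(1/7.7948)·ln(107.131323/194.9841) − 0.0735 = 0.00332848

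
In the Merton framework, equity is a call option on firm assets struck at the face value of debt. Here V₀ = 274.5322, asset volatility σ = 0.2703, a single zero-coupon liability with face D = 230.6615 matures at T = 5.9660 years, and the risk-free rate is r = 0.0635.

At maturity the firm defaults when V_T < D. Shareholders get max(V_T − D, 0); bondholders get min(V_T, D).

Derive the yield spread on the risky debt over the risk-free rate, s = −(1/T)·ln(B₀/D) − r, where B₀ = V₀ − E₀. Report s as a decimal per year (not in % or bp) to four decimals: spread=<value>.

spread=0.0167

d₁ = [ln(V₀/D) + (r + σ²/2)T] / (σ√T)
   = [ln(274.5322/230.6615) + (0.0635 + 0.5·0.2703²)·5.9660] / (0.2703·√5.9660)
   = [0.174117 + 0.596785] / 0.660218 = 1.167648
d₂ = d₁ − σ√T = 1.167648 − 0.660218 = 0.507429
N(d₁) = 0.878526,  N(d₂) = 0.694073,  e^(−rT) = 0.684654
E₀ = V₀·N(d₁) − D·e^(−rT)·N(d₂)
   = 274.5322·0.878526 − 230.6615·0.684654·0.694073 = 131.573141
B₀ = V₀ − E₀ = 274.5322 − 131.573141 = 142.959059
spread = −(1/T)·ln(B₀/D) − r = −(1/5.9660)·ln(142.959059/230.6615) − 0.0635 = 0.01668655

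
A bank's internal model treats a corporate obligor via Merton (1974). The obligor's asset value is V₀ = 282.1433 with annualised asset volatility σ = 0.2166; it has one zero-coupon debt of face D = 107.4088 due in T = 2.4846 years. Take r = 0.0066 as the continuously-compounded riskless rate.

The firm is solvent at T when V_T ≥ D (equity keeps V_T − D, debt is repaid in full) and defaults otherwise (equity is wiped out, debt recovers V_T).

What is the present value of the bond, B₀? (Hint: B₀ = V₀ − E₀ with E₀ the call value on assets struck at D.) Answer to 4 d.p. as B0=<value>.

B0=105.6277

d₁ = [ln(V₀/D) + (r + σ²/2)T] / (σ√T)
   = [ln(282.1433/107.4088) + (0.0066 + 0.5·0.2166²)·2.4846] / (0.2166·√2.4846)
   = [0.965773 + 0.074682] / 0.341418 = 3.047449
d₂ = d₁ − σ√T = 3.047449 − 0.341418 = 2.706031
N(d₁) = 0.998846,  N(d₂) = 0.996595,  e^(−rT) = 0.983735
E₀ = V₀·N(d₁) − D·e^(−rT)·N(d₂)
   = 282.1433·0.998846 − 107.4088·0.983735·0.996595 = 176.515622
B₀ = V₀ − E₀ = 282.1433 − 176.515622 = 105.627678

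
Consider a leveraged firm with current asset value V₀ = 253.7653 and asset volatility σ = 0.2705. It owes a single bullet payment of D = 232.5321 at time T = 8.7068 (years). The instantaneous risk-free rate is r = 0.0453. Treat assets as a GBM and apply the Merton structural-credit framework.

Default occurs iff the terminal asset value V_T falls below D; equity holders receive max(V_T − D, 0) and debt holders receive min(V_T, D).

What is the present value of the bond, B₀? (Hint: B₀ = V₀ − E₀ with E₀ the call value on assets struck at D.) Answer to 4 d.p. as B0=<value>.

B0=131.1682

d₁ = [ln(V₀/D) + (r + σ²/2)T] / (σ√T)
   = [ln(253.7653/232.5321) + (0.0453 + 0.5·0.2705²)·8.7068] / (0.2705·√8.7068)
   = [0.087382 + 0.712957] / 0.798172 = 1.002715
d₂ = d₁ − σ√T = 1.002715 − 0.798172 = 0.204543
N(d₁) = 0.842001,  N(d₂) = 0.581035,  e^(−rT) = 0.674072
E₀ = V₀·N(d₁) − D·e^(−rT)·N(d₂)
   = 253.7653·0.842001 − 232.5321·0.674072·0.581035 = 122.597114
B₀ = V₀ − E₀ = 253.7653 − 122.597114 = 131.168186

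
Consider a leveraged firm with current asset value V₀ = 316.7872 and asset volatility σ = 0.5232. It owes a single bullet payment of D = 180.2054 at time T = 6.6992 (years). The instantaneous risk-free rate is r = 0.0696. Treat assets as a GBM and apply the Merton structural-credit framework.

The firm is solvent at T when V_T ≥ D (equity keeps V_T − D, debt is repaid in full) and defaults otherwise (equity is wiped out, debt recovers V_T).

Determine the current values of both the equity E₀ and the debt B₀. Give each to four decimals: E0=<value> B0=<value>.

d₁ = [ln(V₀/D) + (r + σ²/2)T] / (σ√T)
   = [ln(316.7872/180.2054) + (0.0696 + 0.5·0.5232²)·6.6992] / (0.5232·√6.6992)
   = [0.564133 + 1.383178] / 1.354189 = 1.437991
d₂ = d₁ − σ√T = 1.437991 − 1.354189 = 0.083802
N(d₁) = 0.924782,  N(d₂) = 0.533393,  e^(−rT) = 0.627341
E₀ = V₀·N(d₁) − D·e^(−rT)·N(d₂)
   = 316.7872·0.924782 − 180.2054·0.627341·0.533393 = 232.658739
B₀ = V₀ − E₀ = 316.7872 − 232.658739 = 84.128461

E0=232.6587 B0=84.1285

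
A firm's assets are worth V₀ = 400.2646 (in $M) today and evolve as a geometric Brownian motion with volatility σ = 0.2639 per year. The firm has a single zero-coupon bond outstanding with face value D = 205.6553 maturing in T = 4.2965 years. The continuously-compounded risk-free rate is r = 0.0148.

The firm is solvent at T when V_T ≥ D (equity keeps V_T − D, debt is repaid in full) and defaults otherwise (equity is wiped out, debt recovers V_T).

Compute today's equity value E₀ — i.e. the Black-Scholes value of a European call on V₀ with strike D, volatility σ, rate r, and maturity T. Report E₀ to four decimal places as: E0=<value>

E0=213.5551

d₁ = [ln(V₀/D) + (r + σ²/2)T] / (σ√T)
   = [ln(400.2646/205.6553) + (0.0148 + 0.5·0.2639²)·4.2965] / (0.2639·√4.2965)
   = [0.665924 + 0.213199] / 0.547012 = 1.607138
d₂ = d₁ − σ√T = 1.607138 − 0.547012 = 1.060126
N(d₁) = 0.945988,  N(d₂) = 0.855456,  e^(−rT) = 0.938391
E₀ = V₀·N(d₁) − D·e^(−rT)·N(d₂)
   = 400.2646·0.945988 − 205.6553·0.938391·0.855456 = 213.555108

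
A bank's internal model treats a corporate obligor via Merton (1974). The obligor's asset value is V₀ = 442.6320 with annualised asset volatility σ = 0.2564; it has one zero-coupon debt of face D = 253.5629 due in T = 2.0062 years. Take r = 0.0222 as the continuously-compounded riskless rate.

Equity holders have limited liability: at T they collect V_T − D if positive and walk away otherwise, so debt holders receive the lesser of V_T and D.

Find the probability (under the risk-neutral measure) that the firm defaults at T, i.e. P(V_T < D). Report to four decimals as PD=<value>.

d₁ = [ln(V₀/D) + (r + σ²/2)T] / (σ√T)
   = [ln(442.6320/253.5629) + (0.0222 + 0.5·0.2564²)·2.0062] / (0.2564·√2.0062)
   = [0.557127 + 0.110482] / 0.363166 = 1.838303
d₂ = d₁ − σ√T = 1.838303 − 0.363166 = 1.475137
risk-neutral PD = N(−d₂) = N(-1.475137) = 0.070088

PD=0.0701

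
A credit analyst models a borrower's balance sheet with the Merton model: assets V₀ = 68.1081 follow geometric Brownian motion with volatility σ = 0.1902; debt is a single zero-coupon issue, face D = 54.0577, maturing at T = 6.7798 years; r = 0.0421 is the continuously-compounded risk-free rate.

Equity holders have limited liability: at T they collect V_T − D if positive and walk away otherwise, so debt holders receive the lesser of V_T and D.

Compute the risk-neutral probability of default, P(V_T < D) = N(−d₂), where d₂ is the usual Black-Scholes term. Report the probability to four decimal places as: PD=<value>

d₁ = [ln(V₀/D) + (r + σ²/2)T] / (σ√T)
   = [ln(68.1081/54.0577) + (0.0421 + 0.5·0.1902²)·6.7798] / (0.1902·√6.7798)
   = [0.231044 + 0.408063] / 0.495244 = 1.290490
d₂ = d₁ − σ√T = 1.290490 − 0.495244 = 0.795246
risk-neutral PD = N(−d₂) = N(-0.795246) = 0.213235

PD=0.2132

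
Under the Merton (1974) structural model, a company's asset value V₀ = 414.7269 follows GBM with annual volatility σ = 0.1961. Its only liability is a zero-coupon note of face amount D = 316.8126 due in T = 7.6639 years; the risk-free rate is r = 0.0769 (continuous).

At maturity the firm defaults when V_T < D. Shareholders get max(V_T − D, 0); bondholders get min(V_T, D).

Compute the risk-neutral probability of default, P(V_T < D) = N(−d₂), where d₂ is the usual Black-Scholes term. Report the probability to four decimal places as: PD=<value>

d₁ = [ln(V₀/D) + (r + σ²/2)T] / (σ√T)
   = [ln(414.7269/316.8126) + (0.0769 + 0.5·0.1961²)·7.6639] / (0.1961·√7.6639)
   = [0.269310 + 0.736712] / 0.542878 = 1.853126
d₂ = d₁ − σ√T = 1.853126 − 0.542878 = 1.310248
risk-neutral PD = N(−d₂) = N(-1.310248) = 0.095056

PD=0.0951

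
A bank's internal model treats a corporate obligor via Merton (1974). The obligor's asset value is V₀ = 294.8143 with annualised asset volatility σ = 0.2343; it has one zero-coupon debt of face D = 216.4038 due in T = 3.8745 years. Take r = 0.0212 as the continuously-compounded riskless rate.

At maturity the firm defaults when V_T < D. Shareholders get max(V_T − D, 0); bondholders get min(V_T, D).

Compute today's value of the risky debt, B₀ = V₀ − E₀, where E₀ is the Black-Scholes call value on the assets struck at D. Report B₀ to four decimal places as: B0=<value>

B0=187.2069

d₁ = [ln(V₀/D) + (r + σ²/2)T] / (σ√T)
   = [ln(294.8143/216.4038) + (0.0212 + 0.5·0.2343²)·3.8745] / (0.2343·√3.8745)
   = [0.309200 + 0.188488] / 0.461190 = 1.079136
d₂ = d₁ − σ√T = 1.079136 − 0.461190 = 0.617946
N(d₁) = 0.859737,  N(d₂) = 0.731695,  e^(−rT) = 0.921144
E₀ = V₀·N(d₁) − D·e^(−rT)·N(d₂)
   = 294.8143·0.859737 − 216.4038·0.921144·0.731695 = 107.607386
B₀ = V₀ − E₀ = 294.8143 − 107.607386 = 187.206914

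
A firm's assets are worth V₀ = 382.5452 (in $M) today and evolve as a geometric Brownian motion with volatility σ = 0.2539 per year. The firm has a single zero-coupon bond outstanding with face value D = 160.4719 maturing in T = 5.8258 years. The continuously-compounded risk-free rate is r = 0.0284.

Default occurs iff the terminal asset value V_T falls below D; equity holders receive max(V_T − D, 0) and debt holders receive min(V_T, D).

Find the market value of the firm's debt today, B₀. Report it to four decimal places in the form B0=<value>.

B0=133.4576

d₁ = [ln(V₀/D) + (r + σ²/2)T] / (σ√T)
   = [ln(382.5452/160.4719) + (0.0284 + 0.5·0.2539²)·5.8258] / (0.2539·√5.8258)
   = [0.868728 + 0.353233] / 0.612831 = 1.993963
d₂ = d₁ − σ√T = 1.993963 − 0.612831 = 1.381132
N(d₁) = 0.976922,  N(d₂) = 0.916381,  e^(−rT) = 0.847510
E₀ = V₀·N(d₁) − D·e^(−rT)·N(d₂)
   = 382.5452·0.976922 − 160.4719·0.847510·0.916381 = 249.087604
B₀ = V₀ − E₀ = 382.5452 − 249.087604 = 133.457596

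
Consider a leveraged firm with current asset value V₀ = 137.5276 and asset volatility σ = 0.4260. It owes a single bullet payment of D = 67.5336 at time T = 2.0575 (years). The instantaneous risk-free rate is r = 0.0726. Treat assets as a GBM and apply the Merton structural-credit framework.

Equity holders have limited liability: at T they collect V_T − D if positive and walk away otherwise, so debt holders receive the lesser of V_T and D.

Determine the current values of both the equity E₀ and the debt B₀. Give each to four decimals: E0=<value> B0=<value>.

d₁ = [ln(V₀/D) + (r + σ²/2)T] / (σ√T)
   = [ln(137.5276/67.5336) + (0.0726 + 0.5·0.4260²)·2.0575] / (0.4260·√2.0575)
   = [0.711199 + 0.336068] / 0.611054 = 1.713871
d₂ = d₁ − σ√T = 1.713871 − 0.611054 = 1.102817
N(d₁) = 0.956724,  N(d₂) = 0.864947,  e^(−rT) = 0.861247
E₀ = V₀·N(d₁) − D·e^(−rT)·N(d₂)
   = 137.5276·0.956724 − 67.5336·0.861247·0.864947 = 81.267964
B₀ = V₀ − E₀ = 137.5276 − 81.267964 = 56.259636

E0=81.2680 B0=56.2596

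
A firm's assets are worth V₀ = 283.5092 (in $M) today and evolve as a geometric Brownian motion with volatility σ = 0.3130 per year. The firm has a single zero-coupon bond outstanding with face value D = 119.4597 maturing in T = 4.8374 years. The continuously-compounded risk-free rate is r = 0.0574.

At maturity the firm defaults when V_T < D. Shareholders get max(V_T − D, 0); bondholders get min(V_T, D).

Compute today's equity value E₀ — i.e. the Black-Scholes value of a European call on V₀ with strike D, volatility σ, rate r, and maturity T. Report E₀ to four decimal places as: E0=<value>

d₁ = [ln(V₀/D) + (r + σ²/2)T] / (σ√T)
   = [ln(283.5092/119.4597) + (0.0574 + 0.5·0.3130²)·4.8374] / (0.3130·√4.8374)
   = [0.864265 + 0.514624] / 0.688415 = 2.002992
d₂ = d₁ − σ√T = 2.002992 − 0.688415 = 1.314577
N(d₁) = 0.977411,  N(d₂) = 0.905674,  e^(−rT) = 0.757549
E₀ = V₀·N(d₁) − D·e^(−rT)·N(d₂)
   = 283.5092·0.977411 − 119.4597·0.757549·0.905674 = 195.144574

E0=195.1446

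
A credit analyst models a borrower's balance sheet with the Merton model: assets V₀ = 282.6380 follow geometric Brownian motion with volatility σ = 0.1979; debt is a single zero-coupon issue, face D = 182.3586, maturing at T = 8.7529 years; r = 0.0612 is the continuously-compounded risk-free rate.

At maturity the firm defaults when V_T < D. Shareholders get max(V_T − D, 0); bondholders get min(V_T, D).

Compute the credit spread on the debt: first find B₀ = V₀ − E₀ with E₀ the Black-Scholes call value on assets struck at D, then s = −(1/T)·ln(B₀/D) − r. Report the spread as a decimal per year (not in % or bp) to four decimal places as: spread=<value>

spread=0.0021

d₁ = [ln(V₀/D) + (r + σ²/2)T] / (σ√T)
   = [ln(282.6380/182.3586) + (0.0612 + 0.5·0.1979²)·8.7529] / (0.1979·√8.7529)
   = [0.438192 + 0.707079] / 0.585493 = 1.956078
d₂ = d₁ − σ√T = 1.956078 − 0.585493 = 1.370585
N(d₁) = 0.974772,  N(d₂) = 0.914748,  e^(−rT) = 0.585273
E₀ = V₀·N(d₁) − D·e^(−rT)·N(d₂)
   = 282.6380·0.974772 − 182.3586·0.585273·0.914748 = 177.877037
B₀ = V₀ − E₀ = 282.6380 − 177.877037 = 104.760963
spread = −(1/T)·ln(B₀/D) − r = −(1/8.7529)·ln(104.760963/182.3586) − 0.0612 = 0.00212688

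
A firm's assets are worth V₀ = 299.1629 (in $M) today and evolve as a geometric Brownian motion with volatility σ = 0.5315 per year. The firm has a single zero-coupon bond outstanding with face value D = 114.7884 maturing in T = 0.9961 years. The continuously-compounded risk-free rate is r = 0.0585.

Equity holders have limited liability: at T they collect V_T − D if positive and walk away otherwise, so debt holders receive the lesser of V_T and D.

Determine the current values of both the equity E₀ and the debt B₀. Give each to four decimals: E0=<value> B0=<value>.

d₁ = [ln(V₀/D) + (r + σ²/2)T] / (σ√T)
   = [ln(299.1629/114.7884) + (0.0585 + 0.5·0.5315²)·0.9961] / (0.5315·√0.9961)
   = [0.957898 + 0.198967] / 0.530463 = 2.180861
d₂ = d₁ − σ√T = 2.180861 − 0.530463 = 1.650398
N(d₁) = 0.985403,  N(d₂) = 0.950569,  e^(−rT) = 0.943393
E₀ = V₀·N(d₁) − D·e^(−rT)·N(d₂)
   = 299.1629·0.985403 − 114.7884·0.943393·0.950569 = 191.858325
B₀ = V₀ − E₀ = 299.1629 − 191.858325 = 107.304575

E0=191.8583 B0=107.3046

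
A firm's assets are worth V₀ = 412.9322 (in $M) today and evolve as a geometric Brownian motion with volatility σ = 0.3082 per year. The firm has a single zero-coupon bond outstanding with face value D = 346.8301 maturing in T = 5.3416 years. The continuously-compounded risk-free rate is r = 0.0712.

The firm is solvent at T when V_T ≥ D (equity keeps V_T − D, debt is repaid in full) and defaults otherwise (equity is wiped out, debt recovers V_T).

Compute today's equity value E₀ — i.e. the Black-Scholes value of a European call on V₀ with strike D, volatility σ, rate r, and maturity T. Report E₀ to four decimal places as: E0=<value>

d₁ = [ln(V₀/D) + (r + σ²/2)T] / (σ√T)
   = [ln(412.9322/346.8301) + (0.0712 + 0.5·0.3082²)·5.3416] / (0.3082·√5.3416)
   = [0.174448 + 0.634014] / 0.712309 = 1.134988
d₂ = d₁ − σ√T = 1.134988 − 0.712309 = 0.422680
N(d₁) = 0.871810,  N(d₂) = 0.663735,  e^(−rT) = 0.683641
E₀ = V₀·N(d₁) − D·e^(−rT)·N(d₂)
   = 412.9322·0.871810 − 346.8301·0.683641·0.663735 = 202.621805

E0=202.6218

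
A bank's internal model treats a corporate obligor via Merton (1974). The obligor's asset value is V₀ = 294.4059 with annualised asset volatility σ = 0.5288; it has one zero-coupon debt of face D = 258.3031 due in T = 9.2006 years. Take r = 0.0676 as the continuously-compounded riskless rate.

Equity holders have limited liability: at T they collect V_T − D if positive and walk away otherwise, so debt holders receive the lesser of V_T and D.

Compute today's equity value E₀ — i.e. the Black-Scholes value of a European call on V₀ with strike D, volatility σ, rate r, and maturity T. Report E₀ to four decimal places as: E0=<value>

d₁ = [ln(V₀/D) + (r + σ²/2)T] / (σ√T)
   = [ln(294.4059/258.3031) + (0.0676 + 0.5·0.5288²)·9.2006] / (0.5288·√9.2006)
   = [0.130826 + 1.908340] / 1.603982 = 1.271314
d₂ = d₁ − σ√T = 1.271314 − 1.603982 = -0.332668
N(d₁) = 0.898192,  N(d₂) = 0.369693,  e^(−rT) = 0.536891
E₀ = V₀·N(d₁) − D·e^(−rT)·N(d₂)
   = 294.4059·0.898192 − 258.3031·0.536891·0.369693 = 213.163733

E0=213.1637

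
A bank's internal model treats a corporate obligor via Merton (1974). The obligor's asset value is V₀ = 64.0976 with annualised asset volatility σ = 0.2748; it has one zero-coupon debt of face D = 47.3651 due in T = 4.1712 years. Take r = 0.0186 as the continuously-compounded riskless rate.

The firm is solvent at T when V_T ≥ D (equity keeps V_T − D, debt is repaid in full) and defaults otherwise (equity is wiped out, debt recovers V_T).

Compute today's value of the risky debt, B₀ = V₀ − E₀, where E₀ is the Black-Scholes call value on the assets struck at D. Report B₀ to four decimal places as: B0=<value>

d₁ = [ln(V₀/D) + (r + σ²/2)T] / (σ√T)
   = [ln(64.0976/47.3651) + (0.0186 + 0.5·0.2748²)·4.1712] / (0.2748·√4.1712)
   = [0.302521 + 0.235078] / 0.561238 = 0.957882
d₂ = d₁ − σ√T = 0.957882 − 0.561238 = 0.396643
N(d₁) = 0.830939,  N(d₂) = 0.654185,  e^(−rT) = 0.925349
E₀ = V₀·N(d₁) − D·e^(−rT)·N(d₂)
   = 64.0976·0.830939 − 47.3651·0.925349·0.654185 = 24.588754
B₀ = V₀ − E₀ = 64.0976 − 24.588754 = 39.508846

B0=39.5088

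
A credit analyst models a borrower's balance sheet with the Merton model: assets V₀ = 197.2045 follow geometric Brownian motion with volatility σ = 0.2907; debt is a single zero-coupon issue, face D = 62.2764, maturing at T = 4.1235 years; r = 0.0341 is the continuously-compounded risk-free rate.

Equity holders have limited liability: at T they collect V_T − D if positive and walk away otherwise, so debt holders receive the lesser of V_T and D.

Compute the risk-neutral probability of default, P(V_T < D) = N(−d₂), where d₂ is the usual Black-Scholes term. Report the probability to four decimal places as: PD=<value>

d₁ = [ln(V₀/D) + (r + σ²/2)T] / (σ√T)
   = [ln(197.2045/62.2764) + (0.0341 + 0.5·0.2907²)·4.1235] / (0.2907·√4.1235)
   = [1.152659 + 0.314843] / 0.590307 = 2.485996
d₂ = d₁ − σ√T = 2.485996 − 0.590307 = 1.895689
risk-neutral PD = N(−d₂) = N(-1.895689) = 0.029001

PD=0.0290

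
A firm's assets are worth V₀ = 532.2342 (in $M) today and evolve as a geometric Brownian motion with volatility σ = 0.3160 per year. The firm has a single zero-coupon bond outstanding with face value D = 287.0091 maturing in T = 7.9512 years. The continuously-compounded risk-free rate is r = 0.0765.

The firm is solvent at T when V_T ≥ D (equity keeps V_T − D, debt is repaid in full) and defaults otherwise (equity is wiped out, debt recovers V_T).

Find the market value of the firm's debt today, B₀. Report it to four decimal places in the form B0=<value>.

d₁ = [ln(V₀/D) + (r + σ²/2)T] / (σ√T)
   = [ln(532.2342/287.0091) + (0.0765 + 0.5·0.3160²)·7.9512] / (0.3160·√7.9512)
   = [0.617570 + 1.005254] / 0.891053 = 1.821243
d₂ = d₁ − σ√T = 1.821243 − 0.891053 = 0.930191
N(d₁) = 0.965715,  N(d₂) = 0.823864,  e^(−rT) = 0.544293
E₀ = V₀·N(d₁) − D·e^(−rT)·N(d₂)
   = 532.2342·0.965715 − 287.0091·0.544293·0.823864 = 385.284918
B₀ = V₀ − E₀ = 532.2342 − 385.284918 = 146.949282

B0=146.9493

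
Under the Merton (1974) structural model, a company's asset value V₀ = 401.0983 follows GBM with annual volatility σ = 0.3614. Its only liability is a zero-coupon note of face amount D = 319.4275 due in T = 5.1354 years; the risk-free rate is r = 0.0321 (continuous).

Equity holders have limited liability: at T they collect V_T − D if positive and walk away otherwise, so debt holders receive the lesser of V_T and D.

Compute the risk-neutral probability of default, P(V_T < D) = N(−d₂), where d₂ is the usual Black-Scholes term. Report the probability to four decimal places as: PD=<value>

PD=0.4722

d₁ = [ln(V₀/D) + (r + σ²/2)T] / (σ√T)
   = [ln(401.0983/319.4275) + (0.0321 + 0.5·0.3614²)·5.1354] / (0.3614·√5.1354)
   = [0.227676 + 0.500214] / 0.818984 = 0.888772
d₂ = d₁ − σ√T = 0.888772 − 0.818984 = 0.069788
risk-neutral PD = N(−d₂) = N(-0.069788) = 0.472181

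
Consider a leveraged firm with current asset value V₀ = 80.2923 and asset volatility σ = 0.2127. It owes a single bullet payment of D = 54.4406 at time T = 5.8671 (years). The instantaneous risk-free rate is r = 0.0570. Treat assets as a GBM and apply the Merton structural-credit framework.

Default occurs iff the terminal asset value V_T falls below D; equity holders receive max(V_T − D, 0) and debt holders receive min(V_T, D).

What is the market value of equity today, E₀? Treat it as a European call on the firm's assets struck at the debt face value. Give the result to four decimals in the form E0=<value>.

E0=42.3511

d₁ = [ln(V₀/D) + (r + σ²/2)T] / (σ√T)
   = [ln(80.2923/54.4406) + (0.0570 + 0.5·0.2127²)·5.8671] / (0.2127·√5.8671)
   = [0.388564 + 0.467142] / 0.515204 = 1.660907
d₂ = d₁ − σ√T = 1.660907 − 0.515204 = 1.145703
N(d₁) = 0.951634,  N(d₂) = 0.874041,  e^(−rT) = 0.715750
E₀ = V₀·N(d₁) − D·e^(−rT)·N(d₂)
   = 80.2923·0.951634 − 54.4406·0.715750·0.874041 = 42.351133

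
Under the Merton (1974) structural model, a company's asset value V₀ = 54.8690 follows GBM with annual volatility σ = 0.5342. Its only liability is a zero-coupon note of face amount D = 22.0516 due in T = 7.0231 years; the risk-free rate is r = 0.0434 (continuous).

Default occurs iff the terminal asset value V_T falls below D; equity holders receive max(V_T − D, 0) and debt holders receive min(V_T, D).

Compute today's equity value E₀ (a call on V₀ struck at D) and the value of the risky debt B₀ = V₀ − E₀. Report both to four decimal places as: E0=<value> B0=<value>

E0=42.5494 B0=12.3196

d₁ = [ln(V₀/D) + (r + σ²/2)T] / (σ√T)
   = [ln(54.8690/22.0516) + (0.0434 + 0.5·0.5342²)·7.0231] / (0.5342·√7.0231)
   = [0.911563 + 1.306892] / 1.415690 = 1.567049
d₂ = d₁ − σ√T = 1.567049 − 1.415690 = 0.151358
N(d₁) = 0.941448,  N(d₂) = 0.560153,  e^(−rT) = 0.737269
E₀ = V₀·N(d₁) − D·e^(−rT)·N(d₂)
   = 54.8690·0.941448 − 22.0516·0.737269·0.560153 = 42.549377
B₀ = V₀ − E₀ = 54.8690 − 42.549377 = 12.319623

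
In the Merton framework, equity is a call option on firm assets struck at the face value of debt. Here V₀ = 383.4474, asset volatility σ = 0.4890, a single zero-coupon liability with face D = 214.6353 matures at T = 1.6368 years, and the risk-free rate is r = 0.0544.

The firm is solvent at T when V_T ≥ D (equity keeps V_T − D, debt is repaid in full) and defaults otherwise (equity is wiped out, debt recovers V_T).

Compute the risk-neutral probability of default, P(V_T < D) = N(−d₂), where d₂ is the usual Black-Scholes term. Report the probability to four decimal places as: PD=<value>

PD=0.2245

d₁ = [ln(V₀/D) + (r + σ²/2)T] / (σ√T)
   = [ln(383.4474/214.6353) + (0.0544 + 0.5·0.4890²)·1.6368] / (0.4890·√1.6368)
   = [0.580262 + 0.284739] / 0.625614 = 1.382642
d₂ = d₁ − σ√T = 1.382642 − 0.625614 = 0.757028
risk-neutral PD = N(−d₂) = N(-0.757028) = 0.224517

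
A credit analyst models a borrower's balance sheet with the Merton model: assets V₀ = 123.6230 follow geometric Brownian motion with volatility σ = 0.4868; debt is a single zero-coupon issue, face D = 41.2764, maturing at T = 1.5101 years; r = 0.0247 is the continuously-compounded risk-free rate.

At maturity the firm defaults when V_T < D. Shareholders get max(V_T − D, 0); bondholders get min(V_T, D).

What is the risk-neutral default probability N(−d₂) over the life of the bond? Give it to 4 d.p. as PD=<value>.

d₁ = [ln(V₀/D) + (r + σ²/2)T] / (σ√T)
   = [ln(123.6230/41.2764) + (0.0247 + 0.5·0.4868²)·1.5101] / (0.4868·√1.5101)
   = [1.096946 + 0.216227] / 0.598210 = 2.195171
d₂ = d₁ − σ√T = 2.195171 − 0.598210 = 1.596961
risk-neutral PD = N(−d₂) = N(-1.596961) = 0.055137

PD=0.0551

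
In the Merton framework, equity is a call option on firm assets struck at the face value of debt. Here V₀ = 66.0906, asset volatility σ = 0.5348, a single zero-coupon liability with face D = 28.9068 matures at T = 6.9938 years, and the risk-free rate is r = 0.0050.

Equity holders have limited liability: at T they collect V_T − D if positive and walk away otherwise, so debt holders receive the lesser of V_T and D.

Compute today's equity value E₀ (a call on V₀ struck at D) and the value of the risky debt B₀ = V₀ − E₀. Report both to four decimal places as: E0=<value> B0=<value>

E0=47.0087 B0=19.0819

d₁ = [ln(V₀/D) + (r + σ²/2)T] / (σ√T)
   = [ln(66.0906/28.9068) + (0.0050 + 0.5·0.5348²)·6.9938] / (0.5348·√6.9938)
   = [0.826950 + 1.035121] / 1.414321 = 1.316583
d₂ = d₁ − σ√T = 1.316583 − 1.414321 = -0.097738
N(d₁) = 0.906011,  N(d₂) = 0.461070,  e^(−rT) = 0.965635
E₀ = V₀·N(d₁) − D·e^(−rT)·N(d₂)
   = 66.0906·0.906011 − 28.9068·0.965635·0.461070 = 47.008748
B₀ = V₀ − E₀ = 66.0906 − 47.008748 = 19.081852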